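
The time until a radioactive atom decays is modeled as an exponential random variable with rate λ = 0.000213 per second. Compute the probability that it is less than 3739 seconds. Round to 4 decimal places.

P(X ≤ 3739) = 1 − e^(−λ·3739) = 1 − e^(−0.79641) ≈ 0.5491.

0.5491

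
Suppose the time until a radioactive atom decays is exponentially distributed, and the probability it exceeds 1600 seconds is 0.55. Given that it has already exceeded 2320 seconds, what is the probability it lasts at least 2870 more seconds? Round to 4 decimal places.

0.3422

From e^(−λ·1600) = 0.55, λ = −ln(0.55)/1600 = 0.000373648.
Memoryless: P(X > 2320+2870 | X > 2320) = P(X > 2870) = e^(−0.000373648·2870) ≈ 0.3422.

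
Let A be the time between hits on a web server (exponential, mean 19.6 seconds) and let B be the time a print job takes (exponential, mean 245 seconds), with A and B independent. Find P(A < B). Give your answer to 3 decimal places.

λ_1 = 1/19.6 = 0.0510204, λ_2 = 1/245 = 0.00408163.
For independent exponentials, P(A < B) = λ_1/(λ_1+λ_2) = 0.0510204/0.055102 ≈ 0.926.

0.926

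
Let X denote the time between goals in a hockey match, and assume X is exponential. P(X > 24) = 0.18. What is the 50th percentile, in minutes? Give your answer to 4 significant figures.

e^(−λ·24) = 0.18 ⇒ λ = −ln(0.18)/24 = 0.0714499.
50th percentile: 1 − e^(−λt) = 0.5, t = −ln(0.5)/λ = 9.70116 minutes.

9.701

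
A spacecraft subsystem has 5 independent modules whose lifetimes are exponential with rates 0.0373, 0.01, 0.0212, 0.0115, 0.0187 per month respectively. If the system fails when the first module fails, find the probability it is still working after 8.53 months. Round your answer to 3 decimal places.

The time to first failure is exponential with rate Σλ = 0.0373 + 0.01 + 0.0212 + 0.0115 + 0.0187 = 0.0987.
P(min > 8.53) = e^(−0.0987·8.53) = e^(−0.84191) ≈ 0.431.

0.431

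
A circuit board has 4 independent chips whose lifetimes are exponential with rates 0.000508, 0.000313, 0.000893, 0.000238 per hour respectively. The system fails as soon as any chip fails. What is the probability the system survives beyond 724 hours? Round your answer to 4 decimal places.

The time to first failure is exponential with rate Σλ = 0.000508 + 0.000313 + 0.000893 + 0.000238 = 0.001952.
P(min > 724) = e^(−0.001952·724) = e^(−1.4132) ≈ 0.2434.

0.2434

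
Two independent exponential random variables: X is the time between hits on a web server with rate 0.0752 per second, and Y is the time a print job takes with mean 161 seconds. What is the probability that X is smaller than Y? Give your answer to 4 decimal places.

λ_1 = 0.0752, λ_2 = 1/161 = 0.00621118.
For independent exponentials, P(X < Y) = λ_1/(λ_1+λ_2) = 0.0752/0.0814112 ≈ 0.9237.

0.9237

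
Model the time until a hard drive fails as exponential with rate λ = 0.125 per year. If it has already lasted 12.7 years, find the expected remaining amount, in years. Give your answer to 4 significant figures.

By memorylessness, the remaining amount past any threshold is again Exp(λ) with mean 1/λ = 8 years.

8.000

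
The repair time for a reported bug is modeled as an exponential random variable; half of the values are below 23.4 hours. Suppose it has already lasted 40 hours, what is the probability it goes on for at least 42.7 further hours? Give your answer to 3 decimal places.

For an exponential, median = ln(2)/λ, so λ = ln 2 / 23.4 = 0.0296217 per hour.
P(X > s+t | X > s) = e^(−λ(s+t))/e^(−λs) = e^(−λt), independent of s = 40.
P(X > 42.7) = e^(−1.2648) ≈ 0.282.

0.282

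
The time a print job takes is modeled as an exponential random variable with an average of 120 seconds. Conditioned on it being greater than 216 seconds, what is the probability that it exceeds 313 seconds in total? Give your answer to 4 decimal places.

0.4456

The rate is λ = 1/120 = 0.00833333 per second.
The exponential is memoryless, so the remaining time is again Exp(λ): the condition X > 216 is irrelevant.
P(X > 97) = e^(−0.80833) ≈ 0.4456.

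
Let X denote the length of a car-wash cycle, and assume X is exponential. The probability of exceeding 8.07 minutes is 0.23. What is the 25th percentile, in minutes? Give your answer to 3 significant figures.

1.58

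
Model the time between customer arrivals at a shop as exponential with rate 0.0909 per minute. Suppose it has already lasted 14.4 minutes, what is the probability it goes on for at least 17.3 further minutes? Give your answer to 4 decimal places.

By the memoryless property, P(X > 14.4+17.3 | X > 14.4) = P(X > 17.3).
P(X > 17.3) = e^(−1.5726) ≈ 0.2075.

0.2075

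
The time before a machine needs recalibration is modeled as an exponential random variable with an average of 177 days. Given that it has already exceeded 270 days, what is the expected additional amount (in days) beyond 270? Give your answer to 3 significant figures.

The rate is λ = 1/177 = 0.00564972 per day.
By memorylessness, the remaining amount past any threshold is again Exp(λ) with mean 1/λ = 177 days.

177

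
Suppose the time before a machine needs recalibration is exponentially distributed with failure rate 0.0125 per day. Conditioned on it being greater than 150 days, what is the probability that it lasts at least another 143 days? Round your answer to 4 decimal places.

0.1674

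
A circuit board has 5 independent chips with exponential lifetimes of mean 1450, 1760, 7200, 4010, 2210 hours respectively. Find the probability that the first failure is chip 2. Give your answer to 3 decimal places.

Rates: λ_i = 1/mean_i → 0.000689655, 0.000568182, 0.000138889, 0.000249377, 0.000452489; Σλ = 0.00209859.
P(chip 2 first) = λ_2/Σλ = 0.000568182/0.00209859 ≈ 0.271.

0.271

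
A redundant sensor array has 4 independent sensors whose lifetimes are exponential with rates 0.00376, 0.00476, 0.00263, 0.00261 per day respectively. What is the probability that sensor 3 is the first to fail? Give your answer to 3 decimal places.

0.191

The time to first failure is exponential with rate Σλ = 0.00376 + 0.00476 + 0.00263 + 0.00261 = 0.01376.
P(sensor 3 first) = λ_3/Σλ = 0.00263/0.01376 ≈ 0.191.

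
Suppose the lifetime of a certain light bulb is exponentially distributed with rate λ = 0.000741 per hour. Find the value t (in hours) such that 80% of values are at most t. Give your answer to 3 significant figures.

Set 1 − e^(−λt) = 0.8, so t = −ln(0.2)/λ = 1.6094/0.000741 ≈ 2171.98 hours.

2170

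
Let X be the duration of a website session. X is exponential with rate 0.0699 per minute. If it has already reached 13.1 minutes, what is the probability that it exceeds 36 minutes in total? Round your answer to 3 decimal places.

0.202

P(X > s+t | X > s) = e^(−λ(s+t))/e^(−λs) = e^(−λt), independent of s = 13.1.
P(X > 22.9) = e^(−1.6007) ≈ 0.202.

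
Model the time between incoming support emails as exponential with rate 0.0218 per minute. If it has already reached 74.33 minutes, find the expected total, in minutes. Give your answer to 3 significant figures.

By memorylessness, E[X | X > 74.33] = 74.33 + 1/λ = 74.33 + 45.8716 = 120.202 minutes.

120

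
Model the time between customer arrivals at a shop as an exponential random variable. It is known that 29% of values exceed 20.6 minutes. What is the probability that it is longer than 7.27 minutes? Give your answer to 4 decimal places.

e^(−λ·20.6) = 0.29 ⇒ λ = −ln(0.29)/20.6 = 0.060091.
P(X > 7.27) = e^(−0.060091·7.27) = e^(−0.43686) ≈ 0.6461.

0.6461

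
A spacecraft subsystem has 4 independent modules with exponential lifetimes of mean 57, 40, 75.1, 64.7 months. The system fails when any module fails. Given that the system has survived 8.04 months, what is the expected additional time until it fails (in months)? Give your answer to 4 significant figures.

First-failure rate Σλ = 1/57 + 1/40 + 1/75.1 + 1/64.7 = 0.0713154.
By memorylessness the expected residual is 1/Σλ = 14.0222 months, regardless of the 8.04 already elapsed.

14.02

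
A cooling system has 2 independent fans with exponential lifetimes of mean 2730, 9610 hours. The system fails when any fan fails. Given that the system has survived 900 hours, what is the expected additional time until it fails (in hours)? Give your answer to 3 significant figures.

First-failure rate Σλ = 1/2730 + 1/9610 = 0.000470359.
By memorylessness the expected residual is 1/Σλ = 2126.04 hours, regardless of the 900 already elapsed.

2130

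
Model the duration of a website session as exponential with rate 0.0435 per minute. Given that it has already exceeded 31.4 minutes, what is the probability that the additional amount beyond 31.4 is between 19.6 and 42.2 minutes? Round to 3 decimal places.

0.267

Memoryless: the residual past 31.4 is again Exp(λ).
P(19.6 < residual < 42.2) = e^(−λ·19.6) − e^(−λ·42.2) = 0.42631 − 0.15950 ≈ 0.267.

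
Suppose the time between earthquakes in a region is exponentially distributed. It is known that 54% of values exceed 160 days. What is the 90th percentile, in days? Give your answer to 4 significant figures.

597.9

e^(−λ·160) = 0.54 ⇒ λ = −ln(0.54)/160 = 0.00385116.
90th percentile: 1 − e^(−λt) = 0.9, t = −ln(0.1)/λ = 597.893 days.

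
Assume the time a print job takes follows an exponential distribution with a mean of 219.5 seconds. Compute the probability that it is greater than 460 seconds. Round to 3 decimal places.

The rate is λ = 1/219.5 = 0.00455581 per second.
P(X > 460) = e^(−λ·460) = e^(−2.0957) ≈ 0.123.

0.123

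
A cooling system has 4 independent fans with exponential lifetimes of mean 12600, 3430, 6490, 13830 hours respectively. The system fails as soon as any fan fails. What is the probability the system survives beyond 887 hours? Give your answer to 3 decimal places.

The first failure time is exponential with rate Σλ_i = 1/12600 + 1/3430 + 1/6490 + 1/13830 = 0.0005973 per hour.
P(min > 887) = e^(−0.0005973·887) = e^(−0.52981) ≈ 0.589.

0.589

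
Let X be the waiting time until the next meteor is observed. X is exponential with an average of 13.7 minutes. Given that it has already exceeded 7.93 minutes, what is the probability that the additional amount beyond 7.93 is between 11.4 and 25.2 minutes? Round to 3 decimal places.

0.276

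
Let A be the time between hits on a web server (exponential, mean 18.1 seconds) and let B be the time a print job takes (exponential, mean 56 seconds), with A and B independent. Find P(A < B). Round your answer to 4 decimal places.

λ_1 = 1/18.1 = 0.0552486, λ_2 = 1/56 = 0.0178571.
For independent exponentials, P(A < B) = λ_1/(λ_1+λ_2) = 0.0552486/0.0731058 ≈ 0.7557.

0.7557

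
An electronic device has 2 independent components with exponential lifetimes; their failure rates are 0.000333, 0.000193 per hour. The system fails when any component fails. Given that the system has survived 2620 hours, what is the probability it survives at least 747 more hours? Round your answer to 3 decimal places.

0.675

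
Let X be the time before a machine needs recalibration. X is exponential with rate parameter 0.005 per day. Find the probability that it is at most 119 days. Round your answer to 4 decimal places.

P(X ≤ 119) = 1 − e^(−λ·119) = 1 − e^(−0.595) ≈ 0.4484.

0.4484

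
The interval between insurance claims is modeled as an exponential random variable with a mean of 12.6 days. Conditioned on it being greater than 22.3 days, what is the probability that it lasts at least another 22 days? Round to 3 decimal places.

The rate is λ = 1/12.6 = 0.0793651 per day.
P(X > s+t | X > s) = e^(−λ(s+t))/e^(−λs) = e^(−λt), independent of s = 22.3.
P(X > 22) = e^(−1.746) ≈ 0.174.

0.174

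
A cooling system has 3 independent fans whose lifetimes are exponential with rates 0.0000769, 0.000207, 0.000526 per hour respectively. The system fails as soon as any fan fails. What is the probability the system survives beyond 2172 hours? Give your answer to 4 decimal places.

0.1722

The time to first failure is exponential with rate Σλ = 0.0000769 + 0.000207 + 0.000526 = 0.0008099.
P(min > 2172) = e^(−0.0008099·2172) = e^(−1.7591) ≈ 0.1722.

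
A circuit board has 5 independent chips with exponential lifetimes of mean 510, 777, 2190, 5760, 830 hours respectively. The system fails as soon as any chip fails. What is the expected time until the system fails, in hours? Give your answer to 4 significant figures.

The first failure time is exponential with rate Σλ_i = 1/510 + 1/777 + 1/2190 + 1/5760 + 1/830 = 0.00508284 per hour.
E[min] = 1/Σλ = 1/0.00508284 = 196.741 hours.

196.7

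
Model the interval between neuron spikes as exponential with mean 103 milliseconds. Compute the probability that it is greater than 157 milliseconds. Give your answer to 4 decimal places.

The rate is λ = 1/103 = 0.00970874 per millisecond.
P(X > 157) = e^(−λ·157) = e^(−1.5243) ≈ 0.2178.

0.2178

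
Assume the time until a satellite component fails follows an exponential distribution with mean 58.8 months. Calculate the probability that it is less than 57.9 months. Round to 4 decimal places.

The rate is λ = 1/58.8 = 0.0170068 per month.
P(X ≤ 57.9) = 1 − e^(−λ·57.9) = 1 − e^(−0.98469) ≈ 0.6264.

0.6264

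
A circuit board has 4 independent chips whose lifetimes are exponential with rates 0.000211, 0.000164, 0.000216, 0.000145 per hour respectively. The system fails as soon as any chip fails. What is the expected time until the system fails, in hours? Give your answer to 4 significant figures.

1359

The time to first failure is exponential with rate Σλ = 0.000211 + 0.000164 + 0.000216 + 0.000145 = 0.000736.
E[min] = 1/Σλ = 1/0.000736 = 1358.7 hours.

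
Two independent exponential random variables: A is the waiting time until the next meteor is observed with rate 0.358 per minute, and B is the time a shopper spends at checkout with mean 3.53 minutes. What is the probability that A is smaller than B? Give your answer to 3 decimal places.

λ_1 = 0.358, λ_2 = 1/3.53 = 0.283286.
For independent exponentials, P(A < B) = λ_1/(λ_1+λ_2) = 0.358/0.641286 ≈ 0.558.

0.558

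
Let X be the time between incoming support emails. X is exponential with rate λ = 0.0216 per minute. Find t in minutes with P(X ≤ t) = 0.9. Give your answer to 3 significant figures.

Set 1 − e^(−λt) = 0.9, so t = −ln(0.1)/λ = 2.3026/0.0216 ≈ 106.601 minutes.

107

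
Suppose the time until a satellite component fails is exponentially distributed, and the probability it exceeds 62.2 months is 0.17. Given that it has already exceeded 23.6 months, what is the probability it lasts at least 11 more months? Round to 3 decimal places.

0.731

From e^(−λ·62.2) = 0.17, λ = −ln(0.17)/62.2 = 0.0284881.
Memoryless: P(X > 23.6+11 | X > 23.6) = P(X > 11) = e^(−0.0284881·11) ≈ 0.731.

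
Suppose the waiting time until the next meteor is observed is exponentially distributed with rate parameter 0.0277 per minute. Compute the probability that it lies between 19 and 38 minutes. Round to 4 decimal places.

P(19 < X < 38) = e^(−λ·19) − e^(−λ·38) = 0.59079 − 0.34903 ≈ 0.2418.

0.2418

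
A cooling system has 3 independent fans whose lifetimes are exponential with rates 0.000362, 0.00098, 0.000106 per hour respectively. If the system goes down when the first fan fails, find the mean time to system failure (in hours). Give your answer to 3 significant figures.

The time to first failure is exponential with rate Σλ = 0.000362 + 0.00098 + 0.000106 = 0.001448.
E[min] = 1/Σλ = 1/0.001448 = 690.608 hours.

691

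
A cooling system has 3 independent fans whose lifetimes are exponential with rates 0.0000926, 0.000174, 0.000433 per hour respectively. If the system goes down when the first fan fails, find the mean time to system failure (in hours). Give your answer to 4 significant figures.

1429

The time to first failure is exponential with rate Σλ = 0.0000926 + 0.000174 + 0.000433 = 0.0006996.
E[min] = 1/Σλ = 1/0.0006996 = 1429.39 hours.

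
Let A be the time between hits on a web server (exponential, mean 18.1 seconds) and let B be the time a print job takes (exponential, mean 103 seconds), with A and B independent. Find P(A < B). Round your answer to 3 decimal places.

0.851

λ_1 = 1/18.1 = 0.0552486, λ_2 = 1/103 = 0.00970874.
For independent exponentials, P(A < B) = λ_1/(λ_1+λ_2) = 0.0552486/0.0649574 ≈ 0.851.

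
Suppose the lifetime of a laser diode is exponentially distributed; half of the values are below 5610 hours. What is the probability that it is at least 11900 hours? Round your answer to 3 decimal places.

0.230

For an exponential, median = ln(2)/λ, so λ = ln 2 / 5610 = 0.000123556 per hour.
P(X > 11900) = e^(−λ·11900) = e^(−1.4703) ≈ 0.230.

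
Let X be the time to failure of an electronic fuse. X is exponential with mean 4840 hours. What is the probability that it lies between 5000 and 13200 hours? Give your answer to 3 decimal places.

0.291

The rate is λ = 1/4840 = 0.000206612 per hour.
P(5000 < X < 13200) = e^(−λ·5000) − e^(−λ·13200) = 0.35592 − 0.06540 ≈ 0.291.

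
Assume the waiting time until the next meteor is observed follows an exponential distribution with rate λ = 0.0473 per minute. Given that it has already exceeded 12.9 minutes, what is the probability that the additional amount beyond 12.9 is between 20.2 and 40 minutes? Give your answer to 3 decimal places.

Memoryless: the residual past 12.9 is again Exp(λ).
P(20.2 < residual < 40) = e^(−λ·20.2) − e^(−λ·40) = 0.38464 − 0.15077 ≈ 0.234.

0.234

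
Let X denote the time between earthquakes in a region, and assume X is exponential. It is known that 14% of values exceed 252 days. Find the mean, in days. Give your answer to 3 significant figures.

128

e^(−λ·252) = 0.14 ⇒ λ = −ln(0.14)/252 = 0.00780204.
Mean = 1/λ = 128.172 days.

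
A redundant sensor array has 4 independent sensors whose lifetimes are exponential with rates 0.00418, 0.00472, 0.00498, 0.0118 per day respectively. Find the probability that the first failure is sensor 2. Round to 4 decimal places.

The time to first failure is exponential with rate Σλ = 0.00418 + 0.00472 + 0.00498 + 0.0118 = 0.02568.
P(sensor 2 first) = λ_2/Σλ = 0.00472/0.02568 ≈ 0.1838.

0.1838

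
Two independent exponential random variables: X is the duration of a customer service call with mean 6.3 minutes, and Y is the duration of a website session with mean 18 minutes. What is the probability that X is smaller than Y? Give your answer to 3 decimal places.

0.741

λ_1 = 1/6.3 = 0.15873, λ_2 = 1/18 = 0.0555556.
For independent exponentials, P(X < Y) = λ_1/(λ_1+λ_2) = 0.15873/0.214286 ≈ 0.741.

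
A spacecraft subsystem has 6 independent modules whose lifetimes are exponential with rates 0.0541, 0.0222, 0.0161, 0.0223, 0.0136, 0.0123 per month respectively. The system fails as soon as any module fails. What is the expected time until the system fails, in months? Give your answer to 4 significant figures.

7.112

The time to first failure is exponential with rate Σλ = 0.0541 + 0.0222 + 0.0161 + 0.0223 + 0.0136 + 0.0123 = 0.1406.
E[min] = 1/Σλ = 1/0.1406 = 7.11238 months.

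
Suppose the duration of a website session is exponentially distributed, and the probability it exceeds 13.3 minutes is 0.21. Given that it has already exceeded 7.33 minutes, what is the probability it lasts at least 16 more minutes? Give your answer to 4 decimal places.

From e^(−λ·13.3) = 0.21, λ = −ln(0.21)/13.3 = 0.117342.
Memoryless: P(X > 7.33+16 | X > 7.33) = P(X > 16) = e^(−0.117342·16) ≈ 0.1530.

0.1530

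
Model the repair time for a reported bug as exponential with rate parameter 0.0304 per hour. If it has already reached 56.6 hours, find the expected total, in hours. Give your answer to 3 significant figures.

By memorylessness, E[X | X > 56.6] = 56.6 + 1/λ = 56.6 + 32.8947 = 89.4947 hours.

89.5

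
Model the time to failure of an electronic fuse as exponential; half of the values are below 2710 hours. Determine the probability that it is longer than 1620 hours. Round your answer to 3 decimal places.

0.661

For an exponential, median = ln(2)/λ, so λ = ln 2 / 2710 = 0.000255774 per hour.
P(X > 1620) = e^(−λ·1620) = e^(−0.41435) ≈ 0.661.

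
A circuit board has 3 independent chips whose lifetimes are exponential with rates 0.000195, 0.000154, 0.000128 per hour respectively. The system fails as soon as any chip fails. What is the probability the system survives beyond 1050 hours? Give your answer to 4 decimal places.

The time to first failure is exponential with rate Σλ = 0.000195 + 0.000154 + 0.000128 = 0.000477.
P(min > 1050) = e^(−0.000477·1050) = e^(−0.50085) ≈ 0.6060.

0.6060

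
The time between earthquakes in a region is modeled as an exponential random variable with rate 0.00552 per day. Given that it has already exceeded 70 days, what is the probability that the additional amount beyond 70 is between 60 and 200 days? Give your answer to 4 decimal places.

Memoryless: the residual past 70 is again Exp(λ).
P(60 < residual < 200) = e^(−λ·60) − e^(−λ·200) = 0.71806 − 0.33154 ≈ 0.3865.

0.3865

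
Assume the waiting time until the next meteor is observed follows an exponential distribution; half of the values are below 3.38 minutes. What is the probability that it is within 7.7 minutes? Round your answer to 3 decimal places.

0.794

For an exponential, median = ln(2)/λ, so λ = ln 2 / 3.38 = 0.205073 per minute.
P(X ≤ 7.7) = 1 − e^(−λ·7.7) = 1 − e^(−1.5791) ≈ 0.794.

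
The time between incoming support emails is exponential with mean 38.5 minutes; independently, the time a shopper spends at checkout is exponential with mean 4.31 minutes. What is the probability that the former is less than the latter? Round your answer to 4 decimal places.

λ_1 = 1/38.5 = 0.025974, λ_2 = 1/4.31 = 0.232019.
For independent exponentials, P(the former < the latter) = λ_1/(λ_1+λ_2) = 0.025974/0.257993 ≈ 0.1007.

0.1007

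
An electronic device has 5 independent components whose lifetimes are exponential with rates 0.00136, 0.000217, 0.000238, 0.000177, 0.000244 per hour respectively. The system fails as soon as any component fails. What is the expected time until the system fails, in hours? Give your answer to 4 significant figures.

The time to first failure is exponential with rate Σλ = 0.00136 + 0.000217 + 0.000238 + 0.000177 + 0.000244 = 0.002236.
E[min] = 1/Σλ = 1/0.002236 = 447.227 hours.

447.2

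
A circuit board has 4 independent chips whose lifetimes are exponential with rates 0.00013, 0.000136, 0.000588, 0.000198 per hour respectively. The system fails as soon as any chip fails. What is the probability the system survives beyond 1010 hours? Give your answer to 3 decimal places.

0.346

The time to first failure is exponential with rate Σλ = 0.00013 + 0.000136 + 0.000588 + 0.000198 = 0.001052.
P(min > 1010) = e^(−0.001052·1010) = e^(−1.0625) ≈ 0.346.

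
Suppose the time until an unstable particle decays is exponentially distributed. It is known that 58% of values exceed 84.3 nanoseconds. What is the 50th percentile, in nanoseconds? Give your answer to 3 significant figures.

e^(−λ·84.3) = 0.58 ⇒ λ = −ln(0.58)/84.3 = 0.00646177.
50th percentile: 1 − e^(−λt) = 0.5, t = −ln(0.5)/λ = 107.269 nanoseconds.

107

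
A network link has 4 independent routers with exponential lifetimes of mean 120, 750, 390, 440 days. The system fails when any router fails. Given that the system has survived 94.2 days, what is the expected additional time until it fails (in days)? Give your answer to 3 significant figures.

68.9

First-failure rate Σλ = 1/120 + 1/750 + 1/390 + 1/440 = 0.0145035.
By memorylessness the expected residual is 1/Σλ = 68.9489 days, regardless of the 94.2 already elapsed.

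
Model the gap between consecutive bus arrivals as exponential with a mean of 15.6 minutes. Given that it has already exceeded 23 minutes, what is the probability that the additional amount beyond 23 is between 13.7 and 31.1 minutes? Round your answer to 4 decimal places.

The rate is λ = 1/15.6 = 0.0641026 per minute.
Memoryless: the residual past 23 is again Exp(λ).
P(13.7 < residual < 31.1) = e^(−λ·13.7) − e^(−λ·31.1) = 0.41553 − 0.13621 ≈ 0.2793.

0.2793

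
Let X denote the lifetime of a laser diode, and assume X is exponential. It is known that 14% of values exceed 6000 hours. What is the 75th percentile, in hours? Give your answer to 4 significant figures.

e^(−λ·6000) = 0.14 ⇒ λ = −ln(0.14)/6000 = 0.000327685.
75th percentile: 1 − e^(−λt) = 0.75, t = −ln(0.25)/λ = 4230.56 hours.

4231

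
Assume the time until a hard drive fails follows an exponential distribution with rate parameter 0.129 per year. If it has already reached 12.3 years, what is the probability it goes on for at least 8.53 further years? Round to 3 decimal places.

P(X > s+t | X > s) = e^(−λ(s+t))/e^(−λs) = e^(−λt), independent of s = 12.3.
P(X > 8.53) = e^(−1.1004) ≈ 0.333.

0.333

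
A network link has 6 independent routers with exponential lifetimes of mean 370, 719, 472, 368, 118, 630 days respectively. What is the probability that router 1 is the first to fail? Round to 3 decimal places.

Rates: λ_i = 1/mean_i → 0.0027027, 0.00139082, 0.00211864, 0.00271739, 0.00847458, 0.0015873; Σλ = 0.0189914.
P(router 1 first) = λ_1/Σλ = 0.0027027/0.0189914 ≈ 0.142.

0.142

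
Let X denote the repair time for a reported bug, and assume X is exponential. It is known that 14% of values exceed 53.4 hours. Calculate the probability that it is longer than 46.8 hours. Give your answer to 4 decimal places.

e^(−λ·53.4) = 0.14 ⇒ λ = −ln(0.14)/53.4 = 0.0368186.
P(X > 46.8) = e^(−0.0368186·46.8) = e^(−1.7231) ≈ 0.1785.

0.1785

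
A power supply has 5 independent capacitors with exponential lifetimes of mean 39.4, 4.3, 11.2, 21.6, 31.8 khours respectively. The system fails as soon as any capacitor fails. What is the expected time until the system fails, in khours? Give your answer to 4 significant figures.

2.353

The first failure time is exponential with rate Σλ_i = 1/39.4 + 1/4.3 + 1/11.2 + 1/21.6 + 1/31.8 = 0.424967 per khour.
E[min] = 1/Σλ = 1/0.424967 = 2.35312 khours.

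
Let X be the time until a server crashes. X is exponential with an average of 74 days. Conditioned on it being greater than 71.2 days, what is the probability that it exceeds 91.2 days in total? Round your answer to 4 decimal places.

0.7632

The rate is λ = 1/74 = 0.0135135 per day.
By the memoryless property, P(X > 71.2+20 | X > 71.2) = P(X > 20).
P(X > 20) = e^(−0.27027) ≈ 0.7632.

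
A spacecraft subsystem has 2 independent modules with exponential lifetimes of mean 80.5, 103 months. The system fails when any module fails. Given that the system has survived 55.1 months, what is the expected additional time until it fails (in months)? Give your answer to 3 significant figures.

45.2

First-failure rate Σλ = 1/80.5 + 1/103 = 0.0221311.
By memorylessness the expected residual is 1/Σλ = 45.1853 months, regardless of the 55.1 already elapsed.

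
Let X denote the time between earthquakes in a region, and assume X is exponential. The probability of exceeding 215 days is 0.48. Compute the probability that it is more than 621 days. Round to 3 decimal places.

e^(−λ·215) = 0.48 ⇒ λ = −ln(0.48)/215 = 0.00341381.
P(X > 621) = e^(−0.00341381·621) = e^(−2.12) ≈ 0.120.

0.120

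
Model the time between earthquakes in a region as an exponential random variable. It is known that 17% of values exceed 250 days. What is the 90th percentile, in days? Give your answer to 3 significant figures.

e^(−λ·250) = 0.17 ⇒ λ = −ln(0.17)/250 = 0.00708783.
90th percentile: 1 − e^(−λt) = 0.9, t = −ln(0.1)/λ = 324.865 days.

325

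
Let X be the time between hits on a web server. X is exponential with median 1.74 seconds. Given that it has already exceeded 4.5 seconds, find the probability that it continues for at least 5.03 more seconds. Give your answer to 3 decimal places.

0.135

For an exponential, median = ln(2)/λ, so λ = ln 2 / 1.74 = 0.39836 per second.
The exponential is memoryless, so the remaining time is again Exp(λ): the condition X > 4.5 is irrelevant.
P(X > 5.03) = e^(−2.0038) ≈ 0.135.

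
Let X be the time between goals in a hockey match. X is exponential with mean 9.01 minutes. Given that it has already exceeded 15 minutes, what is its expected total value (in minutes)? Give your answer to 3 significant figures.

The rate is λ = 1/9.01 = 0.110988 per minute.
By memorylessness, E[X | X > 15] = 15 + 1/λ = 15 + 9.01 = 24.01 minutes.

24.0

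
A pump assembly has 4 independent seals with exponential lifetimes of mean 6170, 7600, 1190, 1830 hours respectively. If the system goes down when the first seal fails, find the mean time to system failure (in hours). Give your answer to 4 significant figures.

The first failure time is exponential with rate Σλ_i = 1/6170 + 1/7600 + 1/1190 + 1/1830 = 0.00168044 per hour.
E[min] = 1/Σλ = 1/0.00168044 = 595.083 hours.

595.1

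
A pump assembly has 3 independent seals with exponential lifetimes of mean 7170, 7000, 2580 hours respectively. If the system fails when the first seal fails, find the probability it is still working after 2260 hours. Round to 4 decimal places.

0.2200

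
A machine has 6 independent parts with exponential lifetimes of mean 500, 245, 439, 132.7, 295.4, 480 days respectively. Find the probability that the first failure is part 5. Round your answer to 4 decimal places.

Rates: λ_i = 1/mean_i → 0.002, 0.00408163, 0.0022779, 0.0075358, 0.00338524, 0.00208333; Σλ = 0.0213639.
P(part 5 first) = λ_5/Σλ = 0.00338524/0.0213639 ≈ 0.1585.

0.1585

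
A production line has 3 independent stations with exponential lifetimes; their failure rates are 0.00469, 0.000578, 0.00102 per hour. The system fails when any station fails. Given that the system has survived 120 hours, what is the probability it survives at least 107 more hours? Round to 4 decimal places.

0.5103

Time to first failure ~ Exp(Σλ) with Σλ = 0.006288.
By memorylessness, P(T > 120+107 | T > 120) = P(T > 107) = e^(−0.006288·107) ≈ 0.5103.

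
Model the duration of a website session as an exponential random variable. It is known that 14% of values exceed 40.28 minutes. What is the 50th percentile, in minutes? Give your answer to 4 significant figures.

e^(−λ·40.28) = 0.14 ⇒ λ = −ln(0.14)/40.28 = 0.0488111.
50th percentile: 1 − e^(−λt) = 0.5, t = −ln(0.5)/λ = 14.2006 minutes.

14.20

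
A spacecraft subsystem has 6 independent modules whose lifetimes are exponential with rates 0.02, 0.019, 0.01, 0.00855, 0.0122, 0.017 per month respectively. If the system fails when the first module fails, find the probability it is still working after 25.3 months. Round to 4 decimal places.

0.1114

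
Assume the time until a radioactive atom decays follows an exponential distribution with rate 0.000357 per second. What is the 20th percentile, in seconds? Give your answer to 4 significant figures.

625.1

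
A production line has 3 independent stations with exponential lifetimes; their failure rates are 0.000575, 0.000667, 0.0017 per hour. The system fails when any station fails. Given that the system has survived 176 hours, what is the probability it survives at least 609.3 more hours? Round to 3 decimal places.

0.167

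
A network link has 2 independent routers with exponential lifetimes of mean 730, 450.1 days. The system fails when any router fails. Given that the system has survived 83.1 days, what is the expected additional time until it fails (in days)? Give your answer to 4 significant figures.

First-failure rate Σλ = 1/730 + 1/450.1 = 0.00359159.
By memorylessness the expected residual is 1/Σλ = 278.428 days, regardless of the 83.1 already elapsed.

278.4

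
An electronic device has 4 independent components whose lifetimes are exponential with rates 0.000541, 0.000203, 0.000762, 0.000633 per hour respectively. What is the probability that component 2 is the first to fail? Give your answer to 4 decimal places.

The time to first failure is exponential with rate Σλ = 0.000541 + 0.000203 + 0.000762 + 0.000633 = 0.002139.
P(component 2 first) = λ_2/Σλ = 0.000203/0.002139 ≈ 0.0949.

0.0949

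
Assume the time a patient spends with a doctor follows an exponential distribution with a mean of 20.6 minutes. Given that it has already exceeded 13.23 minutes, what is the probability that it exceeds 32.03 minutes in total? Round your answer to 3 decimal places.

0.401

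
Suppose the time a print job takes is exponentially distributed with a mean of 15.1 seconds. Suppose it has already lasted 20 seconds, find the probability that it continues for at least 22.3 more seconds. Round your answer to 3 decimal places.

The rate is λ = 1/15.1 = 0.0662252 per second.
P(X > s+t | X > s) = e^(−λ(s+t))/e^(−λs) = e^(−λt), independent of s = 20.
P(X > 22.3) = e^(−1.4768) ≈ 0.228.

0.228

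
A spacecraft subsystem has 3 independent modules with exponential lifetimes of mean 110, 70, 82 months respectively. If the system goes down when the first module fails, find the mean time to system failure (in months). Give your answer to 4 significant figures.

28.11

The first failure time is exponential with rate Σλ_i = 1/110 + 1/70 + 1/82 = 0.0355717 per month.
E[min] = 1/Σλ = 1/0.0355717 = 28.1122 months.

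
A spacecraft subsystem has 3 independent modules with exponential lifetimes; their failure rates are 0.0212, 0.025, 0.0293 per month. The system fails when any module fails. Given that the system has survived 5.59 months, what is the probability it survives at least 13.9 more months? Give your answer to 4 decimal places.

Time to first failure ~ Exp(Σλ) with Σλ = 0.0755.
By memorylessness, P(T > 5.59+13.9 | T > 5.59) = P(T > 13.9) = e^(−0.0755·13.9) ≈ 0.3501.

0.3501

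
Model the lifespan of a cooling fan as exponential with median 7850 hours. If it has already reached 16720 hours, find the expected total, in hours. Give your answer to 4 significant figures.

For an exponential, median = ln(2)/λ, so λ = ln 2 / 7850 = 0.000088299 per hour.
By memorylessness, E[X | X > 16720] = 16720 + 1/λ = 16720 + 11325.2 = 28045.2 hours.

28050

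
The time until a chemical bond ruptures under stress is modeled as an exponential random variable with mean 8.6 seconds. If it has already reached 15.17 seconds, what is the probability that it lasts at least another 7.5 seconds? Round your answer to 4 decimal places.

The rate is λ = 1/8.6 = 0.116279 per second.
P(X > s+t | X > s) = e^(−λ(s+t))/e^(−λs) = e^(−λt), independent of s = 15.17.
P(X > 7.5) = e^(−0.87209) ≈ 0.4181.

0.4181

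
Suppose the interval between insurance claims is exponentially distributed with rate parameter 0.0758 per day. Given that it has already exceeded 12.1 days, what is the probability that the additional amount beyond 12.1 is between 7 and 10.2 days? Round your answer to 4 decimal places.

0.1267

Memoryless: the residual past 12.1 is again Exp(λ).
P(7 < residual < 10.2) = e^(−λ·7) − e^(−λ·10.2) = 0.58825 − 0.46155 ≈ 0.1267.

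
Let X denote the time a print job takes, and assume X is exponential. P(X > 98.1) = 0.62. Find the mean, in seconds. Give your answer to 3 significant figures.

205

e^(−λ·98.1) = 0.62 ⇒ λ = −ln(0.62)/98.1 = 0.00487294.
Mean = 1/λ = 205.215 seconds.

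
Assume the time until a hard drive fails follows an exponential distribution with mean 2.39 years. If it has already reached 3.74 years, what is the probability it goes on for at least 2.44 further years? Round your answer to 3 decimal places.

0.360

The rate is λ = 1/2.39 = 0.41841 per year.
P(X > s+t | X > s) = e^(−λ(s+t))/e^(−λs) = e^(−λt), independent of s = 3.74.
P(X > 2.44) = e^(−1.0209) ≈ 0.360.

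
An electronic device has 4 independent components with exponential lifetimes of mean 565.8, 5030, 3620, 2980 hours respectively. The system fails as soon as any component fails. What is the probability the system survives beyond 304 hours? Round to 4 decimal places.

0.4567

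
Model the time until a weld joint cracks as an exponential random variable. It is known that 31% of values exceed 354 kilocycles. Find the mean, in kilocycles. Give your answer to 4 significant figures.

302.3

e^(−λ·354) = 0.31 ⇒ λ = −ln(0.31)/354 = 0.00330843.
Mean = 1/λ = 302.258 kilocycles.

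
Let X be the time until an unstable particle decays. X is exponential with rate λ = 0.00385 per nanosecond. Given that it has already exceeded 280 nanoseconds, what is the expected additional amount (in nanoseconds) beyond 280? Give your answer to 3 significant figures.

260

By memorylessness, the remaining amount past any threshold is again Exp(λ) with mean 1/λ = 259.74 nanoseconds.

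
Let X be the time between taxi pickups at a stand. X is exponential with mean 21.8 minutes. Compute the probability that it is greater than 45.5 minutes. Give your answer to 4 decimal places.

0.1240

The rate is λ = 1/21.8 = 0.0458716 per minute.
P(X > 45.5) = e^(−λ·45.5) = e^(−2.0872) ≈ 0.1240.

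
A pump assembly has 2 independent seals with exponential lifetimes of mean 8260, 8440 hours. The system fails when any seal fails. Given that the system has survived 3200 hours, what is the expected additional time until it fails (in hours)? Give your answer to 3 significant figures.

First-failure rate Σλ = 1/8260 + 1/8440 = 0.000239549.
By memorylessness the expected residual is 1/Σλ = 4174.51 hours, regardless of the 3200 already elapsed.

4170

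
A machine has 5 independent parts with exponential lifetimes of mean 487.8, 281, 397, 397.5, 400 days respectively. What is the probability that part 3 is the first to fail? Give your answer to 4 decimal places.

Rates: λ_i = 1/mean_i → 0.00205002, 0.00355872, 0.00251889, 0.00251572, 0.0025; Σλ = 0.0131434.
P(part 3 first) = λ_3/Σλ = 0.00251889/0.0131434 ≈ 0.1916.

0.1916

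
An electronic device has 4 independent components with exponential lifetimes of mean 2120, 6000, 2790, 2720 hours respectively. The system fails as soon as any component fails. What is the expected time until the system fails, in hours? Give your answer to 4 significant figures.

732.9

The first failure time is exponential with rate Σλ_i = 1/2120 + 1/6000 + 1/2790 + 1/2720 = 0.00136443 per hour.
E[min] = 1/Σλ = 1/0.00136443 = 732.904 hours.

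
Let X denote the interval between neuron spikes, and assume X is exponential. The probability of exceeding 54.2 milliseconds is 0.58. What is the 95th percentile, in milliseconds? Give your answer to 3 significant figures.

298

e^(−λ·54.2) = 0.58 ⇒ λ = −ln(0.58)/54.2 = 0.0100503.
95th percentile: 1 − e^(−λt) = 0.95, t = −ln(0.05)/λ = 298.073 milliseconds.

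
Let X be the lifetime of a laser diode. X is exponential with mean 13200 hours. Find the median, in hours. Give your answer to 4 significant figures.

9150

The rate is λ = 1/13200 = 0.0000757576 per hour.
Set 1 − e^(−λt) = 0.5, so t = −ln(0.5)/λ = 0.69315/0.0000757576 ≈ 9149.54 hours.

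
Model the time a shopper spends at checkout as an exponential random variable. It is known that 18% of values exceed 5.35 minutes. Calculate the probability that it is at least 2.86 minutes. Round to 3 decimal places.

e^(−λ·5.35) = 0.18 ⇒ λ = −ln(0.18)/5.35 = 0.320523.
P(X > 2.86) = e^(−0.320523·2.86) = e^(−0.9167) ≈ 0.400.

0.400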